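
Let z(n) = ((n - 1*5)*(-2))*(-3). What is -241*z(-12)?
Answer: 24582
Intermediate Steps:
z(n) = -30 + 6*n (z(n) = ((n - 5)*(-2))*(-3) = ((-5 + n)*(-2))*(-3) = (10 - 2*n)*(-3) = -30 + 6*n)
-241*z(-12) = -241*(-30 + 6*(-12)) = -241*(-30 - 72) = -241*(-102) = 24582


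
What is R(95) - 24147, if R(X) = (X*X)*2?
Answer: -6097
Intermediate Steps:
R(X) = 2*X² (R(X) = X²*2 = 2*X²)
R(95) - 24147 = 2*95² - 24147 = 2*9025 - 24147 = 18050 - 24147 = -6097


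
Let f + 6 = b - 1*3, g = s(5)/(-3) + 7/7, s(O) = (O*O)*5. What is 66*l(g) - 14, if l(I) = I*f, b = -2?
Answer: 29510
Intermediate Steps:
s(O) = 5*O² (s(O) = O²*5 = 5*O²)
g = -122/3 (g = (5*5²)/(-3) + 7/7 = (5*25)*(-⅓) + 7*(⅐) = 125*(-⅓) + 1 = -125/3 + 1 = -122/3 ≈ -40.667)
f = -11 (f = -6 + (-2 - 1*3) = -6 + (-2 - 3) = -6 - 5 = -11)
l(I) = -11*I (l(I) = I*(-11) = -11*I)
66*l(g) - 14 = 66*(-11*(-122/3)) - 14 = 66*(1342/3) - 14 = 29524 - 14 = 29510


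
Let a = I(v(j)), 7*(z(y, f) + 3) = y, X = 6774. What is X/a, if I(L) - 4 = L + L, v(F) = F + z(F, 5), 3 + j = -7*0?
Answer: -23709/31 ≈ -764.81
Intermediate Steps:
z(y, f) = -3 + y/7
j = -3 (j = -3 - 7*0 = -3 + 0 = -3)
v(F) = -3 + 8*F/7 (v(F) = F + (-3 + F/7) = -3 + 8*F/7)
I(L) = 4 + 2*L (I(L) = 4 + (L + L) = 4 + 2*L)
a = -62/7 (a = 4 + 2*(-3 + (8/7)*(-3)) = 4 + 2*(-3 - 24/7) = 4 + 2*(-45/7) = 4 - 90/7 = -62/7 ≈ -8.8571)
X/a = 6774/(-62/7) = 6774*(-7/62) = -23709/31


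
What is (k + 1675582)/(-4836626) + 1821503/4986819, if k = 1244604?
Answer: -2876255129728/12059689216347 ≈ -0.23850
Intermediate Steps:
(k + 1675582)/(-4836626) + 1821503/4986819 = (1244604 + 1675582)/(-4836626) + 1821503/4986819 = 2920186*(-1/4836626) + 1821503*(1/4986819) = -1460093/2418313 + 1821503/4986819 = -2876255129728/12059689216347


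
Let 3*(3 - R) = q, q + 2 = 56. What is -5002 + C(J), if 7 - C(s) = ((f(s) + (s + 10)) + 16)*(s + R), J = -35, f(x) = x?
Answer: -7195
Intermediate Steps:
q = 54 (q = -2 + 56 = 54)
R = -15 (R = 3 - 1/3*54 = 3 - 18 = -15)
C(s) = 7 - (-15 + s)*(26 + 2*s) (C(s) = 7 - ((s + (s + 10)) + 16)*(s - 15) = 7 - ((s + (10 + s)) + 16)*(-15 + s) = 7 - ((10 + 2*s) + 16)*(-15 + s) = 7 - (26 + 2*s)*(-15 + s) = 7 - (-15 + s)*(26 + 2*s))
-5002 + C(J) = -5002 + (397 - 2*(-35)**2 + 4*(-35)) = -5002 + (397 - 2*1225 - 140) = -5002 + (397 - 2450 - 140) = -5002 - 2193 = -7195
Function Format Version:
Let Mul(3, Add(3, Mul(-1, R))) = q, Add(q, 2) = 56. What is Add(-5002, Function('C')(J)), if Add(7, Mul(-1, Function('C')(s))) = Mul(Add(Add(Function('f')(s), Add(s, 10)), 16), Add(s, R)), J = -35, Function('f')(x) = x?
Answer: -7195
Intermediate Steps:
q = 54 (q = Add(-2, 56) = 54)
R = -15 (R = Add(3, Mul(Rational(-1, 3), 54)) = Add(3, -18) = -15)
Function('C')(s) = Add(7, Mul(-1, Add(-15, s), Add(26, Mul(2, s)))) (Function('C')(s) = Add(7, Mul(-1, Mul(Add(Add(s, Add(s, 10)), 16), Add(s, -15)))) = Add(7, Mul(-1, Mul(Add(Add(s, Add(10, s)), 16), Add(-15, s)))) = Add(7, Mul(-1, Mul(Add(Add(10, Mul(2, s)), 16), Add(-15, s)))) = Add(7, Mul(-1, Mul(Add(26, Mul(2, s)), Add(-15, s)))) = Add(7, Mul(-1, Mul(Add(-15, s), Add(26, Mul(2, s))))) = Add(7, Mul(-1, Add(-15, s), Add(26, Mul(2, s)))))
Add(-5002, Function('C')(J)) = Add(-5002, Add(397, Mul(-2, Pow(-35, 2)), Mul(4, -35))) = Add(-5002, Add(397, Mul(-2, 1225), -140)) = Add(-5002, Add(397, -2450, -140)) = Add(-5002, -2193) = -7195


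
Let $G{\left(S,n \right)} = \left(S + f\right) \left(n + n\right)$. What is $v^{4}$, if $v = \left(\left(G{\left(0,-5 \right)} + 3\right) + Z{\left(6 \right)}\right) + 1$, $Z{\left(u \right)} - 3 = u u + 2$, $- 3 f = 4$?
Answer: $\frac{937890625}{81} \approx 1.1579 \cdot 10^{7}$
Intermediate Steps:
$f = - \frac{4}{3}$ ($f = \left(- \frac{1}{3}\right) 4 = - \frac{4}{3} \approx -1.3333$)
$G{\left(S,n \right)} = 2 n \left(- \frac{4}{3} + S\right)$ ($G{\left(S,n \right)} = \left(S - \frac{4}{3}\right) \left(n + n\right) = \left(- \frac{4}{3} + S\right) 2 n = 2 n \left(- \frac{4}{3} + S\right)$)
$Z{\left(u \right)} = 5 + u^{2}$ ($Z{\left(u \right)} = 3 + \left(u u + 2\right) = 3 + \left(u^{2} + 2\right) = 3 + \left(2 + u^{2}\right) = 5 + u^{2}$)
$v = \frac{175}{3}$ ($v = \left(\left(\frac{2}{3} \left(-5\right) \left(-4 + 3 \cdot 0\right) + 3\right) + \left(5 + 6^{2}\right)\right) + 1 = \left(\left(\frac{2}{3} \left(-5\right) \left(-4 + 0\right) + 3\right) + \left(5 + 36\right)\right) + 1 = \left(\left(\frac{2}{3} \left(-5\right) \left(-4\right) + 3\right) + 41\right) + 1 = \left(\left(\frac{40}{3} + 3\right) + 41\right) + 1 = \left(\frac{49}{3} + 41\right) + 1 = \frac{172}{3} + 1 = \frac{175}{3} \approx 58.333$)
$v^{4} = \left(\frac{175}{3}\right)^{4} = \frac{937890625}{81}$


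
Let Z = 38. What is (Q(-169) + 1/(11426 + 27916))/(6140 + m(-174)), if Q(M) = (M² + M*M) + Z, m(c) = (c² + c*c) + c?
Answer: 2248788721/2616951156 ≈ 0.85932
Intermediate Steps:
m(c) = c + 2*c² (m(c) = (c² + c²) + c = 2*c² + c = c + 2*c²)
Q(M) = 38 + 2*M² (Q(M) = (M² + M*M) + 38 = (M² + M²) + 38 = 2*M² + 38 = 38 + 2*M²)
(Q(-169) + 1/(11426 + 27916))/(6140 + m(-174)) = ((38 + 2*(-169)²) + 1/(11426 + 27916))/(6140 - 174*(1 + 2*(-174))) = ((38 + 2*28561) + 1/39342)/(6140 - 174*(1 - 348)) = ((38 + 57122) + 1/39342)/(6140 - 174*(-347)) = (57160 + 1/39342)/(6140 + 60378) = (2248788721/39342)/66518 = (2248788721/39342)*(1/66518) = 2248788721/2616951156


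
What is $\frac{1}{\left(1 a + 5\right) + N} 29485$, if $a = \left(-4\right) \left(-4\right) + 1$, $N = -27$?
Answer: $-5897$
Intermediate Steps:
$a = 17$ ($a = 16 + 1 = 17$)
$\frac{1}{\left(1 a + 5\right) + N} 29485 = \frac{1}{\left(1 \cdot 17 + 5\right) - 27} \cdot 29485 = \frac{1}{\left(17 + 5\right) - 27} \cdot 29485 = \frac{1}{22 - 27} \cdot 29485 = \frac{1}{-5} \cdot 29485 = \left(- \frac{1}{5}\right) 29485 = -5897$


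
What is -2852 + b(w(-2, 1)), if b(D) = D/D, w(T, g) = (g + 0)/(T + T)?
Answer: -2851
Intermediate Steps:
w(T, g) = g/(2*T) (w(T, g) = g/((2*T)) = g*(1/(2*T)) = g/(2*T))
b(D) = 1
-2852 + b(w(-2, 1)) = -2852 + 1 = -2851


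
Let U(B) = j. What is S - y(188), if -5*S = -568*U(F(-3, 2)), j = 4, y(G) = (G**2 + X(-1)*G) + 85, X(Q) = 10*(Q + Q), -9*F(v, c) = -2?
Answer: -156073/5 ≈ -31215.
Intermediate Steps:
F(v, c) = 2/9 (F(v, c) = -1/9*(-2) = 2/9)
X(Q) = 20*Q (X(Q) = 10*(2*Q) = 20*Q)
y(G) = 85 + G**2 - 20*G (y(G) = (G**2 + (20*(-1))*G) + 85 = (G**2 - 20*G) + 85 = 85 + G**2 - 20*G)
U(B) = 4
S = 2272/5 (S = -(-568)*4/5 = -1/5*(-2272) = 2272/5 ≈ 454.40)
S - y(188) = 2272/5 - (85 + 188**2 - 20*188) = 2272/5 - (85 + 35344 - 3760) = 2272/5 - 1*31669 = 2272/5 - 31669 = -156073/5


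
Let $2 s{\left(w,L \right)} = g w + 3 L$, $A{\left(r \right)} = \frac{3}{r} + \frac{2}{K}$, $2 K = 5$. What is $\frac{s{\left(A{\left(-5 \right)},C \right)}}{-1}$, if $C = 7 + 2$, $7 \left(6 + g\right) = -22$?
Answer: $- \frac{881}{70} \approx -12.586$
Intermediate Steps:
$K = \frac{5}{2}$ ($K = \frac{1}{2} \cdot 5 = \frac{5}{2} \approx 2.5$)
$A{\left(r \right)} = \frac{4}{5} + \frac{3}{r}$ ($A{\left(r \right)} = \frac{3}{r} + \frac{2}{\frac{5}{2}} = \frac{3}{r} + 2 \cdot \frac{2}{5} = \frac{3}{r} + \frac{4}{5} = \frac{4}{5} + \frac{3}{r}$)
$g = - \frac{64}{7}$ ($g = -6 + \frac{1}{7} \left(-22\right) = -6 - \frac{22}{7} = - \frac{64}{7} \approx -9.1429$)
$C = 9$
$s{\left(w,L \right)} = - \frac{32 w}{7} + \frac{3 L}{2}$ ($s{\left(w,L \right)} = \frac{- \frac{64 w}{7} + 3 L}{2} = \frac{3 L - \frac{64 w}{7}}{2} = - \frac{32 w}{7} + \frac{3 L}{2}$)
$\frac{s{\left(A{\left(-5 \right)},C \right)}}{-1} = \frac{- \frac{32 \left(\frac{4}{5} + \frac{3}{-5}\right)}{7} + \frac{3}{2} \cdot 9}{-1} = \left(- \frac{32 \left(\frac{4}{5} + 3 \left(- \frac{1}{5}\right)\right)}{7} + \frac{27}{2}\right) \left(-1\right) = \left(- \frac{32 \left(\frac{4}{5} - \frac{3}{5}\right)}{7} + \frac{27}{2}\right) \left(-1\right) = \left(\left(- \frac{32}{7}\right) \frac{1}{5} + \frac{27}{2}\right) \left(-1\right) = \left(- \frac{32}{35} + \frac{27}{2}\right) \left(-1\right) = \frac{881}{70} \left(-1\right) = - \frac{881}{70}$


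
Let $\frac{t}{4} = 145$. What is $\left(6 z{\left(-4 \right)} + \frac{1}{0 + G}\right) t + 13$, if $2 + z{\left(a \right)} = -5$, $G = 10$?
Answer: $-24289$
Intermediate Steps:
$z{\left(a \right)} = -7$ ($z{\left(a \right)} = -2 - 5 = -7$)
$t = 580$ ($t = 4 \cdot 145 = 580$)
$\left(6 z{\left(-4 \right)} + \frac{1}{0 + G}\right) t + 13 = \left(6 \left(-7\right) + \frac{1}{0 + 10}\right) 580 + 13 = \left(-42 + \frac{1}{10}\right) 580 + 13 = \left(- \frac{419}{10}\right) 580 + 13 = -24302 + 13 = -24289$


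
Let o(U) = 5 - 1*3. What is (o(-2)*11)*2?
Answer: 44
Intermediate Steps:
o(U) = 2 (o(U) = 5 - 3 = 2)
(o(-2)*11)*2 = (2*11)*2 = 22*2 = 44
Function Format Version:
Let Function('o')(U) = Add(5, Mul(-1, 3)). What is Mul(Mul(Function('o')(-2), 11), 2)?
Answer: 44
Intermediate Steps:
Function('o')(U) = 2 (Function('o')(U) = Add(5, -3) = 2)
Mul(Mul(Function('o')(-2), 11), 2) = Mul(Mul(2, 11), 2) = Mul(22, 2) = 44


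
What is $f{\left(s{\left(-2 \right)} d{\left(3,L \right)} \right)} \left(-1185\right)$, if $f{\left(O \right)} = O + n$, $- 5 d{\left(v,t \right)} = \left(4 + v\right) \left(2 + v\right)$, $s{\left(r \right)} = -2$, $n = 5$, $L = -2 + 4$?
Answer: $-22515$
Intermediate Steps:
$L = 2$
$d{\left(v,t \right)} = - \frac{\left(2 + v\right) \left(4 + v\right)}{5}$ ($d{\left(v,t \right)} = - \frac{\left(4 + v\right) \left(2 + v\right)}{5} = - \frac{\left(2 + v\right) \left(4 + v\right)}{5}$)
$f{\left(O \right)} = 5 + O$ ($f{\left(O \right)} = O + 5 = 5 + O$)
$f{\left(s{\left(-2 \right)} d{\left(3,L \right)} \right)} \left(-1185\right) = \left(5 - 2 \left(- \frac{8}{5} - \frac{18}{5} - \frac{3^{2}}{5}\right)\right) \left(-1185\right) = \left(5 - 2 \left(- \frac{8}{5} - \frac{18}{5} - \frac{9}{5}\right)\right) \left(-1185\right) = \left(5 - -14\right) \left(-1185\right) = \left(5 + 14\right) \left(-1185\right) = 19 \left(-1185\right) = -22515$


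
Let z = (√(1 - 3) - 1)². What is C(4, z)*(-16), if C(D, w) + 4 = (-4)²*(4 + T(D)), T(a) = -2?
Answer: -448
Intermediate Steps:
z = (-1 + I*√2)² (z = (√(-2) - 1)² = (I*√2 - 1)² = (-1 + I*√2)² ≈ -1.0 - 2.8284*I)
C(D, w) = 28 (C(D, w) = -4 + (-4)²*(4 - 2) = -4 + 16*2 = -4 + 32 = 28)
C(4, z)*(-16) = 28*(-16) = -448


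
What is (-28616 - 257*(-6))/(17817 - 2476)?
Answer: -27074/15341 ≈ -1.7648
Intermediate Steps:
(-28616 - 257*(-6))/(17817 - 2476) = (-28616 + 1542)/15341 = -27074*1/15341 = -27074/15341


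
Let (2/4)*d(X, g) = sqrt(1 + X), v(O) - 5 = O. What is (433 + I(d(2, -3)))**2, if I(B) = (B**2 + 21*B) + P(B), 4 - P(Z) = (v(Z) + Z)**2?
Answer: 141388 + 1504*sqrt(3) ≈ 1.4399e+5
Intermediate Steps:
v(O) = 5 + O
P(Z) = 4 - (5 + 2*Z)**2 (P(Z) = 4 - ((5 + Z) + Z)**2 = 4 - (5 + 2*Z)**2)
d(X, g) = 2*sqrt(1 + X)
I(B) = 4 + B**2 - (5 + 2*B)**2 + 21*B (I(B) = (B**2 + 21*B) + (4 - (5 + 2*B)**2) = 4 + B**2 - (5 + 2*B)**2 + 21*B)
(433 + I(d(2, -3)))**2 = (433 + (-21 + 2*sqrt(1 + 2) - 3*(2*sqrt(1 + 2))**2))**2 = (433 + (-21 + 2*sqrt(3) - 3*(2*sqrt(3))**2))**2 = (433 + (-21 + 2*sqrt(3) - 3*12))**2 = (433 + (-21 + 2*sqrt(3) - 36))**2 = (433 + (-57 + 2*sqrt(3)))**2 = (376 + 2*sqrt(3))**2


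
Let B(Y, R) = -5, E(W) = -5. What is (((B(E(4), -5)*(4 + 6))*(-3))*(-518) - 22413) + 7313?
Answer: -92800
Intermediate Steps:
(((B(E(4), -5)*(4 + 6))*(-3))*(-518) - 22413) + 7313 = ((-5*(4 + 6)*(-3))*(-518) - 22413) + 7313 = ((-5*10*(-3))*(-518) - 22413) + 7313 = (-50*(-3)*(-518) - 22413) + 7313 = (150*(-518) - 22413) + 7313 = (-77700 - 22413) + 7313 = -100113 + 7313 = -92800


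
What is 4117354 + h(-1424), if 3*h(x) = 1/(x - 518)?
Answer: 23987704403/5826 ≈ 4.1174e+6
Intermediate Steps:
h(x) = 1/(3*(-518 + x)) (h(x) = 1/(3*(x - 518)) = 1/(3*(-518 + x)))
4117354 + h(-1424) = 4117354 + 1/(3*(-518 - 1424)) = 4117354 + (⅓)/(-1942) = 4117354 + (⅓)*(-1/1942) = 4117354 - 1/5826 = 23987704403/5826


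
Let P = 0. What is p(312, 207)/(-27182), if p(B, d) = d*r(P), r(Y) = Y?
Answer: 0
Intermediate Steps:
p(B, d) = 0 (p(B, d) = d*0 = 0)
p(312, 207)/(-27182) = 0/(-27182) = 0*(-1/27182) = 0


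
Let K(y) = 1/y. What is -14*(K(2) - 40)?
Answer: 553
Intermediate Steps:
-14*(K(2) - 40) = -14*(1/2 - 40) = -14*(½ - 40) = -14*(-79/2) = 553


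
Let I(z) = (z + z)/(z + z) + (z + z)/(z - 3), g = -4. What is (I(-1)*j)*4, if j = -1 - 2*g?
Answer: 42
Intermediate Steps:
j = 7 (j = -1 - 2*(-4) = -1 + 8 = 7)
I(z) = 1 + 2*z/(-3 + z) (I(z) = (2*z)/((2*z)) + (2*z)/(-3 + z) = (2*z)*(1/(2*z)) + 2*z/(-3 + z) = 1 + 2*z/(-3 + z))
(I(-1)*j)*4 = ((3*(-1 - 1)/(-3 - 1))*7)*4 = ((3*(-2)/(-4))*7)*4 = ((3*(-¼)*(-2))*7)*4 = ((3/2)*7)*4 = (21/2)*4 = 42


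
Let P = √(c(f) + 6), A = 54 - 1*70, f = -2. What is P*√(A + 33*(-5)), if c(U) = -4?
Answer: I*√362 ≈ 19.026*I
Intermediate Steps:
A = -16 (A = 54 - 70 = -16)
P = √2 (P = √(-4 + 6) = √2 ≈ 1.4142)
P*√(A + 33*(-5)) = √2*√(-16 + 33*(-5)) = √2*√(-16 - 165) = √2*√(-181) = √2*(I*√181) = I*√362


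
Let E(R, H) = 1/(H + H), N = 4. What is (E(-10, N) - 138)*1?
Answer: -1103/8 ≈ -137.88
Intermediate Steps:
E(R, H) = 1/(2*H)
(E(-10, N) - 138)*1 = ((½)/4 - 138)*1 = ((½)*(¼) - 138)*1 = (⅛ - 138)*1 = -1103/8*1 = -1103/8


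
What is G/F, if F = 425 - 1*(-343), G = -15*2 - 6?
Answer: -3/64 ≈ -0.046875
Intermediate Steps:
G = -36 (G = -30 - 6 = -36)
F = 768 (F = 425 + 343 = 768)
G/F = -36/768 = -36*1/768 = -3/64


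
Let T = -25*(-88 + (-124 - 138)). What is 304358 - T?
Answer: 295608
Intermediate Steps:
T = 8750 (T = -25*(-88 - 262) = -25*(-350) = 8750)
304358 - T = 304358 - 1*8750 = 304358 - 8750 = 295608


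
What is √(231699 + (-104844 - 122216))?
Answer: √4639 ≈ 68.110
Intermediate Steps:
√(231699 + (-104844 - 122216)) = √(231699 - 227060) = √4639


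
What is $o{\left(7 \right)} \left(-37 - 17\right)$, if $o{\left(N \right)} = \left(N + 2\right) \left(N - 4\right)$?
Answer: $-1458$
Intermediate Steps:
$o{\left(N \right)} = \left(-4 + N\right) \left(2 + N\right)$ ($o{\left(N \right)} = \left(2 + N\right) \left(-4 + N\right) = \left(-4 + N\right) \left(2 + N\right)$)
$o{\left(7 \right)} \left(-37 - 17\right) = \left(-8 + 7^{2} - 14\right) \left(-37 - 17\right) = \left(-8 + 49 - 14\right) \left(-54\right) = 27 \left(-54\right) = -1458$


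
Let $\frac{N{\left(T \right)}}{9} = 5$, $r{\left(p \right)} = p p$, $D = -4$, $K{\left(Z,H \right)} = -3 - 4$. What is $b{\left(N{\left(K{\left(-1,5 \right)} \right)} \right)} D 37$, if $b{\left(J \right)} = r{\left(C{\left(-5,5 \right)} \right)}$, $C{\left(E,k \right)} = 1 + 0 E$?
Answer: $-148$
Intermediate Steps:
$K{\left(Z,H \right)} = -7$ ($K{\left(Z,H \right)} = -3 - 4 = -7$)
$C{\left(E,k \right)} = 1$ ($C{\left(E,k \right)} = 1 + 0 = 1$)
$r{\left(p \right)} = p^{2}$
$N{\left(T \right)} = 45$ ($N{\left(T \right)} = 9 \cdot 5 = 45$)
$b{\left(J \right)} = 1$ ($b{\left(J \right)} = 1^{2} = 1$)
$b{\left(N{\left(K{\left(-1,5 \right)} \right)} \right)} D 37 = 1 \left(-4\right) 37 = \left(-4\right) 37 = -148$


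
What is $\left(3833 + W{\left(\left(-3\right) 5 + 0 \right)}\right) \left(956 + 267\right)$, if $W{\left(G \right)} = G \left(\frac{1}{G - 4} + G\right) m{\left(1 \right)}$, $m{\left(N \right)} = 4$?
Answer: $\frac{110054101}{19} \approx 5.7923 \cdot 10^{6}$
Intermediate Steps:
$W{\left(G \right)} = 4 G \left(G + \frac{1}{-4 + G}\right)$ ($W{\left(G \right)} = G \left(\frac{1}{G - 4} + G\right) 4 = G \left(\frac{1}{-4 + G} + G\right) 4 = G \left(G + \frac{1}{-4 + G}\right) 4 = 4 G \left(G + \frac{1}{-4 + G}\right)$)
$\left(3833 + W{\left(\left(-3\right) 5 + 0 \right)}\right) \left(956 + 267\right) = \left(3833 + \frac{4 \left(\left(-3\right) 5 + 0\right) \left(1 + \left(\left(-3\right) 5 + 0\right)^{2} - 4 \left(\left(-3\right) 5 + 0\right)\right)}{-4 + \left(\left(-3\right) 5 + 0\right)}\right) \left(956 + 267\right) = \left(3833 + \frac{4 \left(-15 + 0\right) \left(1 + \left(-15 + 0\right)^{2} - 4 \left(-15 + 0\right)\right)}{-4 + \left(-15 + 0\right)}\right) 1223 = \left(3833 + 4 \left(-15\right) \frac{1}{-4 - 15} \left(1 + \left(-15\right)^{2} - -60\right)\right) 1223 = \left(3833 + 4 \left(-15\right) \frac{1}{-19} \left(1 + 225 + 60\right)\right) 1223 = \left(3833 + 4 \left(-15\right) \left(- \frac{1}{19}\right) 286\right) 1223 = \left(3833 + \frac{17160}{19}\right) 1223 = \frac{89987}{19} \cdot 1223 = \frac{110054101}{19}$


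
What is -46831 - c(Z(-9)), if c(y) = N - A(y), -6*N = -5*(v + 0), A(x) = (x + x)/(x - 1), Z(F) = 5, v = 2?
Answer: -280981/6 ≈ -46830.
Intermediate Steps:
A(x) = 2*x/(-1 + x) (A(x) = (2*x)/(-1 + x) = 2*x/(-1 + x))
N = 5/3 (N = -(-5)*(2 + 0)/6 = -(-5)*2/6 = -1/6*(-10) = 5/3 ≈ 1.6667)
c(y) = 5/3 - 2*y/(-1 + y)
-46831 - c(Z(-9)) = -46831 - (-5 - 1*5)/(3*(-1 + 5)) = -46831 - (-5 - 5)/(3*4) = -46831 - (-10)/(3*4) = -46831 - 1*(-5/6) = -46831 + 5/6 = -280981/6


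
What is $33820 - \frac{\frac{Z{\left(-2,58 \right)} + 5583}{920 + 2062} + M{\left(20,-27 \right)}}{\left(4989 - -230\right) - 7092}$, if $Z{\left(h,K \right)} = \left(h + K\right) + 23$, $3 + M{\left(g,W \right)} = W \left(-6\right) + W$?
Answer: $\frac{94447385903}{2792643} \approx 33820.0$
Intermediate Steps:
$M{\left(g,W \right)} = -3 - 5 W$ ($M{\left(g,W \right)} = -3 + \left(W \left(-6\right) + W\right) = -3 + \left(- 6 W + W\right) = -3 - 5 W$)
$Z{\left(h,K \right)} = 23 + K + h$ ($Z{\left(h,K \right)} = \left(K + h\right) + 23 = 23 + K + h$)
$33820 - \frac{\frac{Z{\left(-2,58 \right)} + 5583}{920 + 2062} + M{\left(20,-27 \right)}}{\left(4989 - -230\right) - 7092} = 33820 - \frac{\frac{\left(23 + 58 - 2\right) + 5583}{920 + 2062} - -132}{\left(4989 - -230\right) - 7092} = 33820 - \frac{\frac{79 + 5583}{2982} + \left(-3 + 135\right)}{\left(4989 + 230\right) - 7092} = 33820 - \frac{5662 \cdot \frac{1}{2982} + 132}{5219 - 7092} = 33820 - \frac{\frac{2831}{1491} + 132}{-1873} = 33820 - \frac{199643}{1491} \left(- \frac{1}{1873}\right) = 33820 - - \frac{199643}{2792643} = 33820 + \frac{199643}{2792643} = \frac{94447385903}{2792643}$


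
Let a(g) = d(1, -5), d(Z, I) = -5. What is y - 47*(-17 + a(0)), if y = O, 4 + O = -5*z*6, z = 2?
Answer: 970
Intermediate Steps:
a(g) = -5
O = -64 (O = -4 - 5*2*6 = -4 - 10*6 = -4 - 60 = -64)
y = -64
y - 47*(-17 + a(0)) = -64 - 47*(-17 - 5) = -64 - 47*(-22) = -64 + 1034 = 970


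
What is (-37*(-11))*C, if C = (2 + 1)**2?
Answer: 3663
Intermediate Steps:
C = 9 (C = 3**2 = 9)
(-37*(-11))*C = -37*(-11)*9 = 407*9 = 3663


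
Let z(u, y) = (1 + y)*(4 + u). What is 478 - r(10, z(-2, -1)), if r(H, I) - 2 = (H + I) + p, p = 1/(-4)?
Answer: 1865/4 ≈ 466.25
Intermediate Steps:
p = -¼ ≈ -0.25000
r(H, I) = 7/4 + H + I (r(H, I) = 2 + ((H + I) - ¼) = 2 + (-¼ + H + I) = 7/4 + H + I)
478 - r(10, z(-2, -1)) = 478 - (7/4 + 10 + (4 - 2 + 4*(-1) - 2*(-1))) = 478 - (7/4 + 10 + (4 - 2 - 4 + 2)) = 478 - (7/4 + 10 + 0) = 478 - 1*47/4 = 478 - 47/4 = 1865/4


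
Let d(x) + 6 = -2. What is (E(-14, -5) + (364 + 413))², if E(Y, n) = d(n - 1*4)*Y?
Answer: 790321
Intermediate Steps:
d(x) = -8 (d(x) = -6 - 2 = -8)
E(Y, n) = -8*Y
(E(-14, -5) + (364 + 413))² = (-8*(-14) + (364 + 413))² = (112 + 777)² = 889² = 790321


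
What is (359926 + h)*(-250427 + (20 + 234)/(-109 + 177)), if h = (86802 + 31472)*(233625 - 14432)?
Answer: -110368614158849964/17 ≈ -6.4923e+15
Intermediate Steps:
h = 25924832882 (h = 118274*219193 = 25924832882)
(359926 + h)*(-250427 + (20 + 234)/(-109 + 177)) = (359926 + 25924832882)*(-250427 + (20 + 234)/(-109 + 177)) = 25925192808*(-250427 + 254/68) = 25925192808*(-250427 + (1/68)*254) = 25925192808*(-250427 + 127/34) = 25925192808*(-8514391/34) = -110368614158849964/17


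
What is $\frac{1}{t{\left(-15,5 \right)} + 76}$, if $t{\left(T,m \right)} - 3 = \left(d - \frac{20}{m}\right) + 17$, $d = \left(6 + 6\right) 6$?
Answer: $\frac{1}{164} \approx 0.0060976$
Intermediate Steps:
$d = 72$ ($d = 12 \cdot 6 = 72$)
$t{\left(T,m \right)} = 92 - \frac{20}{m}$ ($t{\left(T,m \right)} = 3 + \left(\left(72 - \frac{20}{m}\right) + 17\right) = 3 + \left(89 - \frac{20}{m}\right) = 92 - \frac{20}{m}$)
$\frac{1}{t{\left(-15,5 \right)} + 76} = \frac{1}{\left(92 - \frac{20}{5}\right) + 76} = \frac{1}{\left(92 - 4\right) + 76} = \frac{1}{88 + 76} = \frac{1}{164}$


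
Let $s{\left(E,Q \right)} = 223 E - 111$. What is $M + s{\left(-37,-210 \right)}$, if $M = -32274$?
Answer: $-40636$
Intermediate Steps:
$s{\left(E,Q \right)} = -111 + 223 E$
$M + s{\left(-37,-210 \right)} = -32274 + \left(-111 + 223 \left(-37\right)\right) = -32274 - 8362 = -40636$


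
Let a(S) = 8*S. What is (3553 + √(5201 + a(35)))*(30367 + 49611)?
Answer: 284161834 + 239934*√609 ≈ 2.9008e+8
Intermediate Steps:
(3553 + √(5201 + a(35)))*(30367 + 49611) = (3553 + √(5201 + 8*35))*(30367 + 49611) = (3553 + √(5201 + 280))*79978 = (3553 + √5481)*79978 = (3553 + 3*√609)*79978 = 284161834 + 239934*√609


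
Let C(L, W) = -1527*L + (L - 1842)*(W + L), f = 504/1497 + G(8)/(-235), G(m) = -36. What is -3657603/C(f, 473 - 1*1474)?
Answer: -16765330761400225/8441795166084462 ≈ -1.9860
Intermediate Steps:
f = 57444/117265 (f = 504/1497 - 36/(-235) = 504*(1/1497) - 36*(-1/235) = 168/499 + 36/235 = 57444/117265 ≈ 0.48986)
C(L, W) = -1527*L + (-1842 + L)*(L + W)
-3657603/C(f, 473 - 1*1474) = -3657603/((57444/117265)**2 - 3369*57444/117265 - 1842*(473 - 1*1474) + 57444*(473 - 1*1474)/117265) = -3657603/(3299813136/13751080225 - 193528836/117265 - 1842*(473 - 1474) + 57444*(473 - 1474)/117265) = -3657603/(3299813136/13751080225 - 193528836/117265 - 1842*(-1001) + (57444/117265)*(-1001)) = -3657603/(3299813136/13751080225 - 193528836/117265 + 1843842 - 57501444/117265) = -3657603/25325385498253386/13751080225 = -3657603*13751080225/25325385498253386 = -16765330761400225/8441795166084462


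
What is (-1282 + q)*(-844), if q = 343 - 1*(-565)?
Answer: 315656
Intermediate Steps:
q = 908 (q = 343 + 565 = 908)
(-1282 + q)*(-844) = (-1282 + 908)*(-844) = -374*(-844) = 315656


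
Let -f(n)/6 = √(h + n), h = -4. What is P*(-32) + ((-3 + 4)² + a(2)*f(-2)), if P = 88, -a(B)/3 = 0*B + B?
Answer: -2815 + 36*I*√6 ≈ -2815.0 + 88.182*I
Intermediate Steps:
f(n) = -6*√(-4 + n)
a(B) = -3*B (a(B) = -3*(0*B + B) = -3*(0 + B) = -3*B)
P*(-32) + ((-3 + 4)² + a(2)*f(-2)) = 88*(-32) + ((-3 + 4)² + (-3*2)*(-6*√(-4 - 2))) = -2816 + (1² - (-36)*√(-6)) = -2816 + (1 - (-36)*I*√6) = -2816 + (1 + 36*I*√6) = -2815 + 36*I*√6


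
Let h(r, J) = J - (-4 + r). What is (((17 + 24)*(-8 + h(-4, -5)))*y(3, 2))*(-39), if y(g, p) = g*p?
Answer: 47970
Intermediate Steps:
h(r, J) = 4 + J - r (h(r, J) = J + (4 - r) = 4 + J - r)
(((17 + 24)*(-8 + h(-4, -5)))*y(3, 2))*(-39) = (((17 + 24)*(-8 + (4 - 5 - 1*(-4))))*(3*2))*(-39) = ((41*(-8 + (4 - 5 + 4)))*6)*(-39) = ((41*(-8 + 3))*6)*(-39) = ((41*(-5))*6)*(-39) = -205*6*(-39) = -1230*(-39) = 47970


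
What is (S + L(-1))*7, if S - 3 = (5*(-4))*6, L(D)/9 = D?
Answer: -882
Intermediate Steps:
L(D) = 9*D
S = -117 (S = 3 + (5*(-4))*6 = 3 - 20*6 = 3 - 120 = -117)
(S + L(-1))*7 = (-117 + 9*(-1))*7 = (-117 - 9)*7 = -126*7 = -882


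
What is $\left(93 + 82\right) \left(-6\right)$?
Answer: $-1050$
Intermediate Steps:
$\left(93 + 82\right) \left(-6\right) = 175 \left(-6\right) = -1050$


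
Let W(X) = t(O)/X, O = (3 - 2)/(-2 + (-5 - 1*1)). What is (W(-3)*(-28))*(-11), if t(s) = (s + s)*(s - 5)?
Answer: -3157/24 ≈ -131.54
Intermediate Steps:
O = -⅛ (O = 1/(-2 + (-5 - 1)) = 1/(-2 - 6) = 1/(-8) = 1*(-⅛) = -⅛ ≈ -0.12500)
t(s) = 2*s*(-5 + s) (t(s) = (2*s)*(-5 + s) = 2*s*(-5 + s))
W(X) = 41/(32*X) (W(X) = (2*(-⅛)*(-5 - ⅛))/X = (2*(-⅛)*(-41/8))/X = 41/(32*X))
(W(-3)*(-28))*(-11) = (((41/32)/(-3))*(-28))*(-11) = (((41/32)*(-⅓))*(-28))*(-11) = -41/96*(-28)*(-11) = (287/24)*(-11) = -3157/24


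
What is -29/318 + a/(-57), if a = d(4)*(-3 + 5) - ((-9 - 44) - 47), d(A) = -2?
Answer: -10727/6042 ≈ -1.7754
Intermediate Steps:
a = 96 (a = -2*(-3 + 5) - ((-9 - 44) - 47) = -2*2 - (-53 - 47) = -4 - 1*(-100) = -4 + 100 = 96)
-29/318 + a/(-57) = -29/318 + 96/(-57) = -29*1/318 + 96*(-1/57) = -29/318 - 32/19 = -10727/6042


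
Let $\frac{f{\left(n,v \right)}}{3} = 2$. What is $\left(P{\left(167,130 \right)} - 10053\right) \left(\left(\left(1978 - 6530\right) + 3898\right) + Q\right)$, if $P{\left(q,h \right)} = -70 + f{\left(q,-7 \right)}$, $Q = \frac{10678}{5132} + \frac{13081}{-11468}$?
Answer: $\frac{97211839822341}{14713444} \approx 6.607 \cdot 10^{6}$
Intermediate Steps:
$f{\left(n,v \right)} = 6$ ($f{\left(n,v \right)} = 3 \cdot 2 = 6$)
$Q = \frac{13830903}{14713444}$ ($Q = 10678 \cdot \frac{1}{5132} + 13081 \left(- \frac{1}{11468}\right) = \frac{5339}{2566} - \frac{13081}{11468} = \frac{13830903}{14713444} \approx 0.94002$)
$P{\left(q,h \right)} = -64$ ($P{\left(q,h \right)} = -70 + 6 = -64$)
$\left(P{\left(167,130 \right)} - 10053\right) \left(\left(\left(1978 - 6530\right) + 3898\right) + Q\right) = \left(-64 - 10053\right) \left(\left(\left(1978 - 6530\right) + 3898\right) + \frac{13830903}{14713444}\right) = - 10117 \left(\left(-4552 + 3898\right) + \frac{13830903}{14713444}\right) = - 10117 \left(-654 + \frac{13830903}{14713444}\right) = \left(-10117\right) \left(- \frac{9608761473}{14713444}\right) = \frac{97211839822341}{14713444}$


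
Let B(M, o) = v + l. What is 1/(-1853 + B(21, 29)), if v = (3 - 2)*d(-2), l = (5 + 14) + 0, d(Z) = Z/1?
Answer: -1/1836 ≈ -0.00054466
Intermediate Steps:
d(Z) = Z (d(Z) = Z*1 = Z)
l = 19 (l = 19 + 0 = 19)
v = -2 (v = (3 - 2)*(-2) = 1*(-2) = -2)
B(M, o) = 17 (B(M, o) = -2 + 19 = 17)
1/(-1853 + B(21, 29)) = 1/(-1853 + 17) = 1/(-1836) = -1/1836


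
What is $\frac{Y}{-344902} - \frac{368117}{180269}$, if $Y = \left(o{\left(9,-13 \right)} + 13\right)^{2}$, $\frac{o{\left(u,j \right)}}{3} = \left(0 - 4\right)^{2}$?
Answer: $- \frac{127635070483}{62175138638} \approx -2.0528$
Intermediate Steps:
$o{\left(u,j \right)} = 48$ ($o{\left(u,j \right)} = 3 \left(0 - 4\right)^{2} = 3 \left(-4\right)^{2} = 3 \cdot 16 = 48$)
$Y = 3721$ ($Y = \left(48 + 13\right)^{2} = 61^{2} = 3721$)
$\frac{Y}{-344902} - \frac{368117}{180269} = \frac{3721}{-344902} - \frac{368117}{180269} = 3721 \left(- \frac{1}{344902}\right) - \frac{368117}{180269} = - \frac{3721}{344902} - \frac{368117}{180269} = - \frac{127635070483}{62175138638}$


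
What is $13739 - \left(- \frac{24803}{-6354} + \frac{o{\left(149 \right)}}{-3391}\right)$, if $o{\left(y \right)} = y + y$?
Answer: $\frac{295943968465}{21546414} \approx 13735.0$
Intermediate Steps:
$o{\left(y \right)} = 2 y$
$13739 - \left(- \frac{24803}{-6354} + \frac{o{\left(149 \right)}}{-3391}\right) = 13739 - \left(- \frac{24803}{-6354} + \frac{2 \cdot 149}{-3391}\right) = 13739 - \left(\left(-24803\right) \left(- \frac{1}{6354}\right) + 298 \left(- \frac{1}{3391}\right)\right) = 13739 - \left(\frac{24803}{6354} - \frac{298}{3391}\right) = 13739 - \frac{82213481}{21546414} = \frac{295943968465}{21546414}$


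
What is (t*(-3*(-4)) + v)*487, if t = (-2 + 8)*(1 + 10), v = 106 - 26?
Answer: 424664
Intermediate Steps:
v = 80
t = 66 (t = 6*11 = 66)
(t*(-3*(-4)) + v)*487 = (66*(-3*(-4)) + 80)*487 = (66*12 + 80)*487 = (792 + 80)*487 = 872*487 = 424664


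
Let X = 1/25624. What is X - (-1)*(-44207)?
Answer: -1132760167/25624 ≈ -44207.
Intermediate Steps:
X = 1/25624 ≈ 3.9026e-5
X - (-1)*(-44207) = 1/25624 - (-1)*(-44207) = 1/25624 - 1*44207 = 1/25624 - 44207 = -1132760167/25624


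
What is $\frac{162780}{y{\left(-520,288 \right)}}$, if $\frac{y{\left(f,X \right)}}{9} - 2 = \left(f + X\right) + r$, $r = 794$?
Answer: $\frac{13565}{423} \approx 32.069$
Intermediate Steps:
$y{\left(f,X \right)} = 7164 + 9 X + 9 f$ ($y{\left(f,X \right)} = 18 + 9 \left(\left(f + X\right) + 794\right) = 18 + 9 \left(\left(X + f\right) + 794\right) = 18 + 9 \left(794 + X + f\right) = 18 + \left(7146 + 9 X + 9 f\right) = 7164 + 9 X + 9 f$)
$\frac{162780}{y{\left(-520,288 \right)}} = \frac{162780}{7164 + 9 \cdot 288 + 9 \left(-520\right)} = \frac{162780}{7164 + 2592 - 4680} = \frac{162780}{5076} = 162780 \cdot \frac{1}{5076} = \frac{13565}{423}$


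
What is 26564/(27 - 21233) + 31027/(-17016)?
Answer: -554985793/180420648 ≈ -3.0761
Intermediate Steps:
26564/(27 - 21233) + 31027/(-17016) = 26564/(-21206) + 31027*(-1/17016) = 26564*(-1/21206) - 31027/17016 = -13282/10603 - 31027/17016 = -554985793/180420648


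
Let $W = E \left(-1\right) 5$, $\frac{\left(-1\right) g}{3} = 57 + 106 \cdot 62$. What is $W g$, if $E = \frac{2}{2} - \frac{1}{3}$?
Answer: $66290$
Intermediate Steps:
$E = \frac{2}{3}$ ($E = 2 \cdot \frac{1}{2} - \frac{1}{3} = 1 - \frac{1}{3} = \frac{2}{3} \approx 0.66667$)
$g = -19887$ ($g = - 3 \left(57 + 106 \cdot 62\right) = - 3 \left(57 + 6572\right) = \left(-3\right) 6629 = -19887$)
$W = - \frac{10}{3}$ ($W = \frac{2}{3} \left(-1\right) 5 = \left(- \frac{2}{3}\right) 5 = - \frac{10}{3} \approx -3.3333$)
$W g = \left(- \frac{10}{3}\right) \left(-19887\right) = 66290$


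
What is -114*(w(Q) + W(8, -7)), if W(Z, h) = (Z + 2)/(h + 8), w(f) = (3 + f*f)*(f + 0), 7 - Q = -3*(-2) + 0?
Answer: -1596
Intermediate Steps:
Q = 1 (Q = 7 - (-3*(-2) + 0) = 7 - (6 + 0) = 7 - 1*6 = 7 - 6 = 1)
w(f) = f*(3 + f**2) (w(f) = (3 + f**2)*f = f*(3 + f**2))
W(Z, h) = (2 + Z)/(8 + h)
-114*(w(Q) + W(8, -7)) = -114*(1*(3 + 1**2) + (2 + 8)/(8 - 7)) = -114*(1*(3 + 1) + 10/1) = -114*(1*4 + 1*10) = -114*(4 + 10) = -114*14 = -1596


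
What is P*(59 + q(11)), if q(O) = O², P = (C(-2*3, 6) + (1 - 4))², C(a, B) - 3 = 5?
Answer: 4500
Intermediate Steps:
C(a, B) = 8 (C(a, B) = 3 + 5 = 8)
P = 25 (P = (8 + (1 - 4))² = (8 - 3)² = 5² = 25)
P*(59 + q(11)) = 25*(59 + 11²) = 25*(59 + 121) = 25*180 = 4500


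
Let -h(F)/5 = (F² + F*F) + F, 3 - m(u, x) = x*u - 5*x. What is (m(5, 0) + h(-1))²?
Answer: 4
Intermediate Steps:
m(u, x) = 3 + 5*x - u*x (m(u, x) = 3 - (x*u - 5*x) = 3 - (u*x - 5*x) = 3 - (-5*x + u*x) = 3 + (5*x - u*x) = 3 + 5*x - u*x)
h(F) = -10*F² - 5*F (h(F) = -5*((F² + F*F) + F) = -5*((F² + F²) + F) = -5*(2*F² + F) = -5*(F + 2*F²) = -10*F² - 5*F)
(m(5, 0) + h(-1))² = ((3 + 5*0 - 1*5*0) - 5*(-1)*(1 + 2*(-1)))² = ((3 + 0 + 0) - 5*(-1)*(1 - 2))² = (3 - 5*(-1)*(-1))² = (3 - 5)² = (-2)² = 4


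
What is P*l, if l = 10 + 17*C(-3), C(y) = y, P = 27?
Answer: -1107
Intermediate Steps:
l = -41 (l = 10 + 17*(-3) = 10 - 51 = -41)
P*l = 27*(-41) = -1107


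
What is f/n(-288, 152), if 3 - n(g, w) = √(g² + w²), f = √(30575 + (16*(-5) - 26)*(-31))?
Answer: -8*√56107677/106039 - 3*√33861/106039 ≈ -0.57032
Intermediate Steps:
f = √33861 (f = √(30575 + (-80 - 26)*(-31)) = √(30575 - 106*(-31)) = √(30575 + 3286) = √33861 ≈ 184.01)
n(g, w) = 3 - √(g² + w²)
f/n(-288, 152) = √33861/(3 - √((-288)² + 152²)) = √33861/(3 - √(82944 + 23104)) = √33861/(3 - √106048) = √33861/(3 - 8*√1657)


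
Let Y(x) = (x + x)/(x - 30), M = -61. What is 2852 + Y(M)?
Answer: 259654/91 ≈ 2853.3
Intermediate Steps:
Y(x) = 2*x/(-30 + x) (Y(x) = (2*x)/(-30 + x) = 2*x/(-30 + x))
2852 + Y(M) = 2852 + 2*(-61)/(-30 - 61) = 2852 + 2*(-61)/(-91) = 2852 + 2*(-61)*(-1/91) = 2852 + 122/91 = 259654/91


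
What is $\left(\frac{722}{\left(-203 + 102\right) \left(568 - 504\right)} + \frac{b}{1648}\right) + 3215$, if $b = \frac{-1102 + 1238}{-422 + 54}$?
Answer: $\frac{12307568897}{3828304} \approx 3214.9$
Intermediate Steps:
$b = - \frac{17}{46}$ ($b = \frac{136}{-368} = 136 \left(- \frac{1}{368}\right) = - \frac{17}{46} \approx -0.36957$)
$\left(\frac{722}{\left(-203 + 102\right) \left(568 - 504\right)} + \frac{b}{1648}\right) + 3215 = \left(\frac{722}{\left(-203 + 102\right) \left(568 - 504\right)} - \frac{17}{46 \cdot 1648}\right) + 3215 = \left(\frac{722}{\left(-101\right) 64} - \frac{17}{75808}\right) + 3215 = \left(\frac{722}{-6464} - \frac{17}{75808}\right) + 3215 = \left(722 \left(- \frac{1}{6464}\right) - \frac{17}{75808}\right) + 3215 = \left(- \frac{361}{3232} - \frac{17}{75808}\right) + 3215 = - \frac{428463}{3828304} + 3215 = \frac{12307568897}{3828304}$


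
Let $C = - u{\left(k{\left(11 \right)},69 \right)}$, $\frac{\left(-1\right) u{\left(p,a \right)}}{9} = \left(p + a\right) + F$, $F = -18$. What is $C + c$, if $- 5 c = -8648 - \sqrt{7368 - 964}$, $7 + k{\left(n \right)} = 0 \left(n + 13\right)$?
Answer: $\frac{10628}{5} + \frac{2 \sqrt{1601}}{5} \approx 2141.6$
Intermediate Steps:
$k{\left(n \right)} = -7$ ($k{\left(n \right)} = -7 + 0 \left(n + 13\right) = -7 + 0 \left(13 + n\right) = -7 + 0 = -7$)
$u{\left(p,a \right)} = 162 - 9 a - 9 p$ ($u{\left(p,a \right)} = - 9 \left(\left(p + a\right) - 18\right) = - 9 \left(\left(a + p\right) - 18\right) = - 9 \left(-18 + a + p\right) = 162 - 9 a - 9 p$)
$C = 396$ ($C = - (162 - 621 - -63) = - (162 - 621 + 63) = \left(-1\right) \left(-396\right) = 396$)
$c = \frac{8648}{5} + \frac{2 \sqrt{1601}}{5}$ ($c = - \frac{-8648 - \sqrt{7368 - 964}}{5} = - \frac{-8648 - \sqrt{6404}}{5} = - \frac{-8648 - 2 \sqrt{1601}}{5} = \frac{8648}{5} + \frac{2 \sqrt{1601}}{5} \approx 1745.6$)
$C + c = 396 + \left(\frac{8648}{5} + \frac{2 \sqrt{1601}}{5}\right) = \frac{10628}{5} + \frac{2 \sqrt{1601}}{5}$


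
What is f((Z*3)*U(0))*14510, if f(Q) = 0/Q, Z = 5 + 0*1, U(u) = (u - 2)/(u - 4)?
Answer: 0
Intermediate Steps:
U(u) = (-2 + u)/(-4 + u)
Z = 5 (Z = 5 + 0 = 5)
f(Q) = 0
f((Z*3)*U(0))*14510 = 0*14510 = 0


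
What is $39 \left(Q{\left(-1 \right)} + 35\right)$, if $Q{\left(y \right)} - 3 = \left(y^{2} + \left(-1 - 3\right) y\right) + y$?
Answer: $1638$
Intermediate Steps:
$Q{\left(y \right)} = 3 + y^{2} - 3 y$ ($Q{\left(y \right)} = 3 + \left(\left(y^{2} + \left(-1 - 3\right) y\right) + y\right) = 3 + \left(\left(y^{2} - 4 y\right) + y\right) = 3 + \left(y^{2} - 3 y\right) = 3 + y^{2} - 3 y$)
$39 \left(Q{\left(-1 \right)} + 35\right) = 39 \left(\left(3 + \left(-1\right)^{2} - -3\right) + 35\right) = 39 \left(\left(3 + 1 + 3\right) + 35\right) = 39 \left(7 + 35\right) = 39 \cdot 42 = 1638$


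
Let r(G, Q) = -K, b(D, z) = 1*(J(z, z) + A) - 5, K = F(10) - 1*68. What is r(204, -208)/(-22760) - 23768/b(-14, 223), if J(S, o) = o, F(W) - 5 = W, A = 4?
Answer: -270485723/2526360 ≈ -107.07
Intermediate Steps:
F(W) = 5 + W
K = -53 (K = (5 + 10) - 1*68 = 15 - 68 = -53)
b(D, z) = -1 + z (b(D, z) = 1*(z + 4) - 5 = 1*(4 + z) - 5 = (4 + z) - 5 = -1 + z)
r(G, Q) = 53 (r(G, Q) = -1*(-53) = 53)
r(204, -208)/(-22760) - 23768/b(-14, 223) = 53/(-22760) - 23768/(-1 + 223) = 53*(-1/22760) - 23768/222 = -53/22760 - 23768*1/222 = -53/22760 - 11884/111 = -270485723/2526360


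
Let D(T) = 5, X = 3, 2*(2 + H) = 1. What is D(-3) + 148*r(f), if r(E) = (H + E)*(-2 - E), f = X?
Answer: -1105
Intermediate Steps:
H = -3/2 (H = -2 + (½)*1 = -2 + ½ = -3/2 ≈ -1.5000)
f = 3
r(E) = (-2 - E)*(-3/2 + E) (r(E) = (-3/2 + E)*(-2 - E) = (-2 - E)*(-3/2 + E))
D(-3) + 148*r(f) = 5 + 148*(3 - 1*3² - ½*3) = 5 + 148*(3 - 1*9 - 3/2) = 5 + 148*(3 - 9 - 3/2) = 5 + 148*(-15/2) = 5 - 1110 = -1105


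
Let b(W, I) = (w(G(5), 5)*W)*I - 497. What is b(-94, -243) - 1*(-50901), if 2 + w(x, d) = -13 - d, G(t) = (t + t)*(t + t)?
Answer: -406436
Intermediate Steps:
G(t) = 4*t² (G(t) = (2*t)*(2*t) = 4*t²)
w(x, d) = -15 - d (w(x, d) = -2 + (-13 - d) = -15 - d)
b(W, I) = -497 - 20*I*W (b(W, I) = ((-15 - 1*5)*W)*I - 497 = ((-15 - 5)*W)*I - 497 = (-20*W)*I - 497 = -20*I*W - 497 = -497 - 20*I*W)
b(-94, -243) - 1*(-50901) = (-497 - 20*(-243)*(-94)) - 1*(-50901) = (-497 - 456840) + 50901 = -457337 + 50901 = -406436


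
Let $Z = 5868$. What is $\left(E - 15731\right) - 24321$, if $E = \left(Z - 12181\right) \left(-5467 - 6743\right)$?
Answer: $77041678$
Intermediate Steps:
$E = 77081730$ ($E = \left(5868 - 12181\right) \left(-5467 - 6743\right) = \left(-6313\right) \left(-12210\right) = 77081730$)
$\left(E - 15731\right) - 24321 = \left(77081730 - 15731\right) - 24321 = 77065999 - 24321 = 77041678$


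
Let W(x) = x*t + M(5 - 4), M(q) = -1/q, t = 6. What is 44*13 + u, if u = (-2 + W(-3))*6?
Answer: 446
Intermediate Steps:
W(x) = -1 + 6*x (W(x) = x*6 - 1/(5 - 4) = 6*x - 1/1 = 6*x - 1*1 = 6*x - 1 = -1 + 6*x)
u = -126 (u = (-2 + (-1 + 6*(-3)))*6 = (-2 + (-1 - 18))*6 = (-2 - 19)*6 = -21*6 = -126)
44*13 + u = 44*13 - 126 = 572 - 126 = 446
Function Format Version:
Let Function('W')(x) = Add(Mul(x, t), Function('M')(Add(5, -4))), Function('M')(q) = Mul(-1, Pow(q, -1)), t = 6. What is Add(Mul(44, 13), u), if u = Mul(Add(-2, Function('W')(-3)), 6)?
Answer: 446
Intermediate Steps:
Function('W')(x) = Add(-1, Mul(6, x)) (Function('W')(x) = Add(Mul(x, 6), Mul(-1, Pow(Add(5, -4), -1))) = Add(Mul(6, x), Mul(-1, Pow(1, -1))) = Add(Mul(6, x), Mul(-1, 1)) = Add(Mul(6, x), -1) = Add(-1, Mul(6, x)))
u = -126 (u = Mul(Add(-2, Add(-1, Mul(6, -3))), 6) = Mul(Add(-2, Add(-1, -18)), 6) = Mul(Add(-2, -19), 6) = Mul(-21, 6) = -126)
Add(Mul(44, 13), u) = Add(Mul(44, 13), -126) = Add(572, -126) = 446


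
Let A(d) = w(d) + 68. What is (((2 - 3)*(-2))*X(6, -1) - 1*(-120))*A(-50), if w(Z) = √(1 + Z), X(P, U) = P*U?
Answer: 7344 + 756*I ≈ 7344.0 + 756.0*I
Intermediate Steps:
A(d) = 68 + √(1 + d) (A(d) = √(1 + d) + 68 = 68 + √(1 + d))
(((2 - 3)*(-2))*X(6, -1) - 1*(-120))*A(-50) = (((2 - 3)*(-2))*(6*(-1)) - 1*(-120))*(68 + √(1 - 50)) = (-1*(-2)*(-6) + 120)*(68 + √(-49)) = (2*(-6) + 120)*(68 + 7*I) = (-12 + 120)*(68 + 7*I) = 108*(68 + 7*I) = 7344 + 756*I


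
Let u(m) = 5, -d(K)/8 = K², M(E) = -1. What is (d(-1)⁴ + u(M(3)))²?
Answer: 16818201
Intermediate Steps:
d(K) = -8*K²
(d(-1)⁴ + u(M(3)))² = ((-8*(-1)²)⁴ + 5)² = ((-8*1)⁴ + 5)² = ((-8)⁴ + 5)² = (4096 + 5)² = 4101² = 16818201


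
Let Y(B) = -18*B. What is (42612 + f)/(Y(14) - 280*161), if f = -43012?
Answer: 100/11333 ≈ 0.0088238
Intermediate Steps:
(42612 + f)/(Y(14) - 280*161) = (42612 - 43012)/(-18*14 - 280*161) = -400/(-252 - 45080) = -400/(-45332) = -400*(-1/45332) = 100/11333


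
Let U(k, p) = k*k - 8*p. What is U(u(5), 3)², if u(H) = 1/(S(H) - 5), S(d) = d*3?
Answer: 5755201/10000 ≈ 575.52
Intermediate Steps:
S(d) = 3*d
u(H) = 1/(-5 + 3*H) (u(H) = 1/(3*H - 5) = 1/(-5 + 3*H))
U(k, p) = k² - 8*p
U(u(5), 3)² = ((1/(-5 + 3*5))² - 8*3)² = ((1/(-5 + 15))² - 24)² = ((1/10)² - 24)² = ((⅒)² - 24)² = (1/100 - 24)² = (-2399/100)² = 5755201/10000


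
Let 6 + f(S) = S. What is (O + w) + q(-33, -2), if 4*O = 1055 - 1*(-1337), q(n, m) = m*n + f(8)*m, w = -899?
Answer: -239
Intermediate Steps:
f(S) = -6 + S
q(n, m) = 2*m + m*n (q(n, m) = m*n + (-6 + 8)*m = m*n + 2*m = 2*m + m*n)
O = 598 (O = (1055 - 1*(-1337))/4 = (1055 + 1337)/4 = (¼)*2392 = 598)
(O + w) + q(-33, -2) = (598 - 899) - 2*(2 - 33) = -301 - 2*(-31) = -301 + 62 = -239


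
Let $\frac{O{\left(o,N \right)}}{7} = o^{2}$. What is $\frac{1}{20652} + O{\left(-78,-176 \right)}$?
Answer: $\frac{879527377}{20652} \approx 42588.0$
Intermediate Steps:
$O{\left(o,N \right)} = 7 o^{2}$
$\frac{1}{20652} + O{\left(-78,-176 \right)} = \frac{1}{20652} + 7 \left(-78\right)^{2} = \frac{1}{20652} + 7 \cdot 6084 = \frac{1}{20652} + 42588 = \frac{879527377}{20652}$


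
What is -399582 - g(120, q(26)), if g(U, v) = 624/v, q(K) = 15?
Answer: -1998118/5 ≈ -3.9962e+5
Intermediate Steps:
-399582 - g(120, q(26)) = -399582 - 624/15 = -399582 - 1*208/5 = -399582 - 208/5 = -1998118/5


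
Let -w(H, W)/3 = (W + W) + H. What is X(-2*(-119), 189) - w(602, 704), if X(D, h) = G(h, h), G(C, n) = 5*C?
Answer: 6975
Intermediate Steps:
w(H, W) = -6*W - 3*H (w(H, W) = -3*((W + W) + H) = -3*(2*W + H) = -3*(H + 2*W) = -6*W - 3*H)
X(D, h) = 5*h
X(-2*(-119), 189) - w(602, 704) = 5*189 - (-6*704 - 3*602) = 945 - (-4224 - 1806) = 945 - 1*(-6030) = 945 + 6030 = 6975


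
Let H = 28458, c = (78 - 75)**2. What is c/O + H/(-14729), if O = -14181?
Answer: -134565153/69623983 ≈ -1.9327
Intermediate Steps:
c = 9 (c = 3**2 = 9)
c/O + H/(-14729) = 9/(-14181) + 28458/(-14729) = 9*(-1/14181) + 28458*(-1/14729) = -3/4727 - 28458/14729 = -134565153/69623983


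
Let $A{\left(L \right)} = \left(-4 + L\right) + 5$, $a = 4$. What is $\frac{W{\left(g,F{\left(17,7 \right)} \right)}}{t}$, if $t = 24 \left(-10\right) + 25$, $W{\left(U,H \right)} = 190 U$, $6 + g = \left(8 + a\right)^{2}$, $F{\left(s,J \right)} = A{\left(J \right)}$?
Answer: $- \frac{5244}{43} \approx -121.95$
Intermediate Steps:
$A{\left(L \right)} = 1 + L$
$F{\left(s,J \right)} = 1 + J$
$g = 138$ ($g = -6 + \left(8 + 4\right)^{2} = -6 + 12^{2} = -6 + 144 = 138$)
$t = -215$ ($t = -240 + 25 = -215$)
$\frac{W{\left(g,F{\left(17,7 \right)} \right)}}{t} = \frac{190 \cdot 138}{-215} = 26220 \left(- \frac{1}{215}\right) = - \frac{5244}{43}$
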